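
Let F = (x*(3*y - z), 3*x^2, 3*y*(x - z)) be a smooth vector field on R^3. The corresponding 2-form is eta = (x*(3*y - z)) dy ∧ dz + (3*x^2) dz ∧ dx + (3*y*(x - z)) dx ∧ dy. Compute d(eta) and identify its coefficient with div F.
d(eta) = (-z) dx ∧ dy ∧ dz; div F = -z

For a 2-form in R^3 of the form above, applying d gives a 3-form with coefficient ∂P/∂x + ∂Q/∂y + ∂R/∂z:
  ∂P/∂x = 3*y - z
  ∂Q/∂y = 0
  ∂R/∂z = -3*y
Sum = -z, which is exactly div F.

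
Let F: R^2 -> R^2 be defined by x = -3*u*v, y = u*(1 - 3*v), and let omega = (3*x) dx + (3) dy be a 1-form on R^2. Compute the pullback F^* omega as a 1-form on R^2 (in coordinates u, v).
F^* omega = (27*u*v^2 - 9*v + 3) du + (9*u*(3*u*v - 1)) dv

Using F^*(f dg) = (f ∘ F) d(g ∘ F), substitute each coordinate x_i by F_i(u, v) in f_i, and replace dx_i by d F_i = (∂F_i/∂u) du + (∂F_i/∂v) dv.
  For the x component: f_1(F) = -9*u*v; d F_1 = (-3*v) du + (-3*u) dv
  For the y component: f_2(F) = 3; d F_2 = (1 - 3*v) du + (-3*u) dv
Combining and collecting du, dv coefficients:
  coeff of du: 27*u*v^2 - 9*v + 3
  coeff of dv: 9*u*(3*u*v - 1)
F^* omega = (27*u*v^2 - 9*v + 3) du + (9*u*(3*u*v - 1)) dv.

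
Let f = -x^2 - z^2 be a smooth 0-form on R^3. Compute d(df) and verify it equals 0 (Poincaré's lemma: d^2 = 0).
d(df) = 0

Step 1: df = sum_i (∂f/∂x_i) dx_i = (-2*x) dx + (0) dy + (-2*z) dz.
Step 2: Apply d again. Using the 1-form formula, the coefficient of dx ∧ dy in d(df) is ∂^2 f/∂x ∂y - ∂^2 f/∂y ∂x = (0) - (0) = 0 (equality of mixed partials for smooth f).
Similarly for dx ∧ dz and dy ∧ dz — all coefficients vanish. So d(df) = 0.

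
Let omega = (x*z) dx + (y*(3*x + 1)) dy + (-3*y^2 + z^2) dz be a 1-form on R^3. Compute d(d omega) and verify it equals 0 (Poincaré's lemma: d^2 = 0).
d(d omega) = 0

Step 1: d omega = sum_{i<j} (∂f_j/∂x_i - ∂f_i/∂x_j) dx_i ∧ dx_j:
  coeff of dx ∧ dy: 3*y
  coeff of dx ∧ dz: -x
  coeff of dy ∧ dz: -6*y
Step 2: Apply d again to each 2-form coefficient. The only possible 3-form in R^3 is dx ∧ dy ∧ dz, with coefficient
  ∂(coeff of dy∧dz)/∂x - ∂(coeff of dx∧dz)/∂y + ∂(coeff of dx∧dy)/∂z
  = ∂/∂x (-6*y) - ∂/∂y (-x) + ∂/∂z (3*y).
Each of these terms simplifies to sums of mixed partials that cancel in pairs. The result is 0 (by equality of mixed partials for smooth functions — Schwarz / Clairaut).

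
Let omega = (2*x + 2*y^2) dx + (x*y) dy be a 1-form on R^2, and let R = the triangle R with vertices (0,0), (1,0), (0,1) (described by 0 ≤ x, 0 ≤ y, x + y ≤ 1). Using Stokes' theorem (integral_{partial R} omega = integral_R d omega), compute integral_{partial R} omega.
integral_(partial R) omega = -1/2

Stokes: integral_partial_R omega = integral_R d omega with d omega = (∂Q/∂x - ∂P/∂y) dx ∧ dy.
  ∂Q/∂x = y
  ∂P/∂y = 4*y
  integrand = ∂Q/∂x - ∂P/∂y = -3*y.
Integrating over R: integral_0^1 integral_0^{1-x} (-3*y) dy dx = -1/2.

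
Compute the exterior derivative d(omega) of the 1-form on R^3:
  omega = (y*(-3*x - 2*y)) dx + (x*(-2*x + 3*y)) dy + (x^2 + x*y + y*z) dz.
d(omega) = (-x + 7*y) dx ∧ dy + (2*x + y) dx ∧ dz + (x + z) dy ∧ dz

For a 1-form omega = sum_i f_i dx_i, the exterior derivative is
  d(omega) = sum_{i < j} (∂f_j/∂x_i - ∂f_i/∂x_j) dx_i ∧ dx_j.
  coefficient of dx ∧ dy: ∂f_2/∂x - ∂f_1/∂y = ∂(x*(-2*x + 3*y))/∂x - ∂(y*(-3*x - 2*y))/∂y = -x + 7*y
  coefficient of dx ∧ dz: ∂f_3/∂x - ∂f_1/∂z = ∂(x^2 + x*y + y*z)/∂x - ∂(y*(-3*x - 2*y))/∂z = 2*x + y
  coefficient of dy ∧ dz: ∂f_3/∂y - ∂f_2/∂z = ∂(x^2 + x*y + y*z)/∂y - ∂(x*(-2*x + 3*y))/∂z = x + z
Assembling: d(omega) = (-x + 7*y) dx ∧ dy + (2*x + y) dx ∧ dz + (x + z) dy ∧ dz.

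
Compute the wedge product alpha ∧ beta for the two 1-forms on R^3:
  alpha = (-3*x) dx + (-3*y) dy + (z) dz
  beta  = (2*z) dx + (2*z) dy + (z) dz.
alpha ∧ beta = (6*z*(-x + y)) dx ∧ dy + (-z*(3*x + 2*z)) dx ∧ dz + (-z*(3*y + 2*z)) dy ∧ dz

Distribute the wedge, using dx_i ∧ dx_j = -dx_j ∧ dx_i and dx_i ∧ dx_i = 0. For each pair (i, j) with i < j, the coefficient of dx_i ∧ dx_j in alpha ∧ beta is (alpha_i * beta_j - alpha_j * beta_i). Collecting: alpha ∧ beta = (6*z*(-x + y)) dx ∧ dy + (-z*(3*x + 2*z)) dx ∧ dz + (-z*(3*y + 2*z)) dy ∧ dz.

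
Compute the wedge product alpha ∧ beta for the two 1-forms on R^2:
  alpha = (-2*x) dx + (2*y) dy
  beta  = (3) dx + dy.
alpha ∧ beta = (-2*x - 6*y) dx ∧ dy

Distribute the wedge, using dx_i ∧ dx_j = -dx_j ∧ dx_i and dx_i ∧ dx_i = 0. For each pair (i, j) with i < j, the coefficient of dx_i ∧ dx_j in alpha ∧ beta is (alpha_i * beta_j - alpha_j * beta_i). Collecting: alpha ∧ beta = (-2*x - 6*y) dx ∧ dy.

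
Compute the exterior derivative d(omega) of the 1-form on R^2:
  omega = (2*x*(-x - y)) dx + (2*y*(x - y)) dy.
d(omega) = (2*x + 2*y) dx ∧ dy

For a 1-form omega = sum_i f_i dx_i, the exterior derivative is
  d(omega) = sum_{i < j} (∂f_j/∂x_i - ∂f_i/∂x_j) dx_i ∧ dx_j.
  coefficient of dx ∧ dy: ∂f_2/∂x - ∂f_1/∂y = ∂(2*y*(x - y))/∂x - ∂(2*x*(-x - y))/∂y = 2*x + 2*y
Assembling: d(omega) = (2*x + 2*y) dx ∧ dy.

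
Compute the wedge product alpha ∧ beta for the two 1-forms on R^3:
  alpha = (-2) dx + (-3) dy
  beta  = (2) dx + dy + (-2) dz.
alpha ∧ beta = (4) dx ∧ dy + (4) dx ∧ dz + (6) dy ∧ dz

Distribute the wedge, using dx_i ∧ dx_j = -dx_j ∧ dx_i and dx_i ∧ dx_i = 0. For each pair (i, j) with i < j, the coefficient of dx_i ∧ dx_j in alpha ∧ beta is (alpha_i * beta_j - alpha_j * beta_i). Collecting: alpha ∧ beta = (4) dx ∧ dy + (4) dx ∧ dz + (6) dy ∧ dz.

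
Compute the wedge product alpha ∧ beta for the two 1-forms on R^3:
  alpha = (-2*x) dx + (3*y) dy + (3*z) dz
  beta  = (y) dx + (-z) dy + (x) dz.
alpha ∧ beta = (2*x*z - 3*y^2) dx ∧ dy + (-2*x^2 - 3*y*z) dx ∧ dz + (3*x*y + 3*z^2) dy ∧ dz

Distribute the wedge, using dx_i ∧ dx_j = -dx_j ∧ dx_i and dx_i ∧ dx_i = 0. For each pair (i, j) with i < j, the coefficient of dx_i ∧ dx_j in alpha ∧ beta is (alpha_i * beta_j - alpha_j * beta_i). Collecting: alpha ∧ beta = (2*x*z - 3*y^2) dx ∧ dy + (-2*x^2 - 3*y*z) dx ∧ dz + (3*x*y + 3*z^2) dy ∧ dz.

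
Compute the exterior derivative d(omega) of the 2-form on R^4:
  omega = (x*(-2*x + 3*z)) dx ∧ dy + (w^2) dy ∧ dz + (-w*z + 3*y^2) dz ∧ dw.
d(omega) = (3*x) dx ∧ dy ∧ dz + (2*w + 6*y) dy ∧ dz ∧ dw

For a 2-form omega = sum_{i<j} g_{ij} dx_i ∧ dx_j, the exterior derivative is
  d(omega) = sum_{i<j} d(g_{ij}) ∧ dx_i ∧ dx_j = sum_{i<j, k} (∂g_{ij}/∂x_k) dx_k ∧ dx_i ∧ dx_j.
Expand each term, using dx_k ∧ dx_i ∧ dx_j = sgn(permutation) dx_{(a)} ∧ dx_{(b)} ∧ dx_{(c)} with (a < b < c) sorted:
  d(x*(-2*x + 3*z)) includes (∂/∂z)(x*(-2*x + 3*z)) dz = (3*x) dz, which multiplied by dx ∧ dy gives (3*x) dx ∧ dy ∧ dz
  d(w^2) includes (∂/∂w)(w^2) dw = (2*w) dw, which multiplied by dy ∧ dz gives (2*w) dy ∧ dz ∧ dw
  d(-w*z + 3*y^2) includes (∂/∂y)(-w*z + 3*y^2) dy = (6*y) dy, which multiplied by dz ∧ dw gives (6*y) dy ∧ dz ∧ dw
Collecting like 3-forms: d(omega) = (3*x) dx ∧ dy ∧ dz + (2*w + 6*y) dy ∧ dz ∧ dw.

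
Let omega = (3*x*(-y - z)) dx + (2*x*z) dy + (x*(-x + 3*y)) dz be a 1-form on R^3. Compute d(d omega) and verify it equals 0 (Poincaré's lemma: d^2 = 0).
d(d omega) = 0

Step 1: d omega = sum_{i<j} (∂f_j/∂x_i - ∂f_i/∂x_j) dx_i ∧ dx_j:
  coeff of dx ∧ dy: 3*x + 2*z
  coeff of dx ∧ dz: x + 3*y
  coeff of dy ∧ dz: x
Step 2: Apply d again to each 2-form coefficient. The only possible 3-form in R^3 is dx ∧ dy ∧ dz, with coefficient
  ∂(coeff of dy∧dz)/∂x - ∂(coeff of dx∧dz)/∂y + ∂(coeff of dx∧dy)/∂z
  = ∂/∂x (x) - ∂/∂y (x + 3*y) + ∂/∂z (3*x + 2*z).
Each of these terms simplifies to sums of mixed partials that cancel in pairs. The result is 0 (by equality of mixed partials for smooth functions — Schwarz / Clairaut).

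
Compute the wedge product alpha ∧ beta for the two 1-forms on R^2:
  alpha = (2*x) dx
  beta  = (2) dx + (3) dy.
alpha ∧ beta = (6*x) dx ∧ dy

Distribute the wedge, using dx_i ∧ dx_j = -dx_j ∧ dx_i and dx_i ∧ dx_i = 0. For each pair (i, j) with i < j, the coefficient of dx_i ∧ dx_j in alpha ∧ beta is (alpha_i * beta_j - alpha_j * beta_i). Collecting: alpha ∧ beta = (6*x) dx ∧ dy.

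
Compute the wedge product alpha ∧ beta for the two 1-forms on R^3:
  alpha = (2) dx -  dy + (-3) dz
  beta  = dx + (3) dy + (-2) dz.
alpha ∧ beta = (7) dx ∧ dy + (-1) dx ∧ dz + (11) dy ∧ dz

Distribute the wedge, using dx_i ∧ dx_j = -dx_j ∧ dx_i and dx_i ∧ dx_i = 0. For each pair (i, j) with i < j, the coefficient of dx_i ∧ dx_j in alpha ∧ beta is (alpha_i * beta_j - alpha_j * beta_i). Collecting: alpha ∧ beta = (7) dx ∧ dy + (-1) dx ∧ dz + (11) dy ∧ dz.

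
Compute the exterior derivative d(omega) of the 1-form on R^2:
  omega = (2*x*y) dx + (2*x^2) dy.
d(omega) = (2*x) dx ∧ dy

For a 1-form omega = sum_i f_i dx_i, the exterior derivative is
  d(omega) = sum_{i < j} (∂f_j/∂x_i - ∂f_i/∂x_j) dx_i ∧ dx_j.
  coefficient of dx ∧ dy: ∂f_2/∂x - ∂f_1/∂y = ∂(2*x^2)/∂x - ∂(2*x*y)/∂y = 2*x
Assembling: d(omega) = (2*x) dx ∧ dy.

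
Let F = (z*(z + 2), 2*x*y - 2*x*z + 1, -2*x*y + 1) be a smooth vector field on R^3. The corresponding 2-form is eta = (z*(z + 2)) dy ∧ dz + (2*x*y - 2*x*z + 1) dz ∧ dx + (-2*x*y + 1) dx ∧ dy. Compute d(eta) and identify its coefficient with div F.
d(eta) = (2*x) dx ∧ dy ∧ dz; div F = 2*x

For a 2-form in R^3 of the form above, applying d gives a 3-form with coefficient ∂P/∂x + ∂Q/∂y + ∂R/∂z:
  ∂P/∂x = 0
  ∂Q/∂y = 2*x
  ∂R/∂z = 0
Sum = 2*x, which is exactly div F.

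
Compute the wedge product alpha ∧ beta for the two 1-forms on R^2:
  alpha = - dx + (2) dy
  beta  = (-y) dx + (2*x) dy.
alpha ∧ beta = (-2*x + 2*y) dx ∧ dy

Distribute the wedge, using dx_i ∧ dx_j = -dx_j ∧ dx_i and dx_i ∧ dx_i = 0. For each pair (i, j) with i < j, the coefficient of dx_i ∧ dx_j in alpha ∧ beta is (alpha_i * beta_j - alpha_j * beta_i). Collecting: alpha ∧ beta = (-2*x + 2*y) dx ∧ dy.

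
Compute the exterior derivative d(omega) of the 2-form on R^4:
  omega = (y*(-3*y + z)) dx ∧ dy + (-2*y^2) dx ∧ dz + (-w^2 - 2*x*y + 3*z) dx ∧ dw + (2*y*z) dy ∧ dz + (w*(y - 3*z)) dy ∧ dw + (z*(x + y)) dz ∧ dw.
d(omega) = (5*y) dx ∧ dy ∧ dz + (2*x) dx ∧ dy ∧ dw + (z - 3) dx ∧ dz ∧ dw + (3*w + z) dy ∧ dz ∧ dw

For a 2-form omega = sum_{i<j} g_{ij} dx_i ∧ dx_j, the exterior derivative is
  d(omega) = sum_{i<j} d(g_{ij}) ∧ dx_i ∧ dx_j = sum_{i<j, k} (∂g_{ij}/∂x_k) dx_k ∧ dx_i ∧ dx_j.
Expand each term, using dx_k ∧ dx_i ∧ dx_j = sgn(permutation) dx_{(a)} ∧ dx_{(b)} ∧ dx_{(c)} with (a < b < c) sorted:
  d(y*(-3*y + z)) includes (∂/∂z)(y*(-3*y + z)) dz = (y) dz, which multiplied by dx ∧ dy gives (y) dx ∧ dy ∧ dz
  d(-2*y^2) includes (∂/∂y)(-2*y^2) dy = (-4*y) dy, which multiplied by dx ∧ dz gives (4*y) dx ∧ dy ∧ dz
  d(-w^2 - 2*x*y + 3*z) includes (∂/∂y)(-w^2 - 2*x*y + 3*z) dy = (-2*x) dy, which multiplied by dx ∧ dw gives (2*x) dx ∧ dy ∧ dw
  d(-w^2 - 2*x*y + 3*z) includes (∂/∂z)(-w^2 - 2*x*y + 3*z) dz = (3) dz, which multiplied by dx ∧ dw gives (-3) dx ∧ dz ∧ dw
  d(w*(y - 3*z)) includes (∂/∂z)(w*(y - 3*z)) dz = (-3*w) dz, which multiplied by dy ∧ dw gives (3*w) dy ∧ dz ∧ dw
  d(z*(x + y)) includes (∂/∂x)(z*(x + y)) dx = (z) dx, which multiplied by dz ∧ dw gives (z) dx ∧ dz ∧ dw
  d(z*(x + y)) includes (∂/∂y)(z*(x + y)) dy = (z) dy, which multiplied by dz ∧ dw gives (z) dy ∧ dz ∧ dw
Collecting like 3-forms: d(omega) = (5*y) dx ∧ dy ∧ dz + (2*x) dx ∧ dy ∧ dw + (z - 3) dx ∧ dz ∧ dw + (3*w + z) dy ∧ dz ∧ dw.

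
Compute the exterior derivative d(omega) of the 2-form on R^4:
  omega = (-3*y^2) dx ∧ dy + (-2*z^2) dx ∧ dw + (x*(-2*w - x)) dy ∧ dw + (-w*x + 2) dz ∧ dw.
d(omega) = (-w + 4*z) dx ∧ dz ∧ dw + (-2*w - 2*x) dx ∧ dy ∧ dw

For a 2-form omega = sum_{i<j} g_{ij} dx_i ∧ dx_j, the exterior derivative is
  d(omega) = sum_{i<j} d(g_{ij}) ∧ dx_i ∧ dx_j = sum_{i<j, k} (∂g_{ij}/∂x_k) dx_k ∧ dx_i ∧ dx_j.
Expand each term, using dx_k ∧ dx_i ∧ dx_j = sgn(permutation) dx_{(a)} ∧ dx_{(b)} ∧ dx_{(c)} with (a < b < c) sorted:
  d(-2*z^2) includes (∂/∂z)(-2*z^2) dz = (-4*z) dz, which multiplied by dx ∧ dw gives (4*z) dx ∧ dz ∧ dw
  d(x*(-2*w - x)) includes (∂/∂x)(x*(-2*w - x)) dx = (-2*w - 2*x) dx, which multiplied by dy ∧ dw gives (-2*w - 2*x) dx ∧ dy ∧ dw
  d(-w*x + 2) includes (∂/∂x)(-w*x + 2) dx = (-w) dx, which multiplied by dz ∧ dw gives (-w) dx ∧ dz ∧ dw
Collecting like 3-forms: d(omega) = (-w + 4*z) dx ∧ dz ∧ dw + (-2*w - 2*x) dx ∧ dy ∧ dw.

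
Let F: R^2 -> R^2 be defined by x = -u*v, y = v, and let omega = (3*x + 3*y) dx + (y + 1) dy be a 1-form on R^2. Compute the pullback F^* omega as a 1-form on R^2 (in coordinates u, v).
F^* omega = (3*v^2*(u - 1)) du + (3*u^2*v - 3*u*v + v + 1) dv

Using F^*(f dg) = (f ∘ F) d(g ∘ F), substitute each coordinate x_i by F_i(u, v) in f_i, and replace dx_i by d F_i = (∂F_i/∂u) du + (∂F_i/∂v) dv.
  For the x component: f_1(F) = 3*v*(1 - u); d F_1 = (-v) du + (-u) dv
  For the y component: f_2(F) = v + 1; d F_2 = (0) du + (1) dv
Combining and collecting du, dv coefficients:
  coeff of du: 3*v^2*(u - 1)
  coeff of dv: 3*u^2*v - 3*u*v + v + 1
F^* omega = (3*v^2*(u - 1)) du + (3*u^2*v - 3*u*v + v + 1) dv.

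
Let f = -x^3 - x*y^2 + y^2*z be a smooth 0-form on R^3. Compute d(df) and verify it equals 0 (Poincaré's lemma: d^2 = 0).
d(df) = 0

Step 1: df = sum_i (∂f/∂x_i) dx_i = (-3*x^2 - y^2) dx + (2*y*(-x + z)) dy + (y^2) dz.
Step 2: Apply d again. Using the 1-form formula, the coefficient of dx ∧ dy in d(df) is ∂^2 f/∂x ∂y - ∂^2 f/∂y ∂x = (-2*y) - (-2*y) = 0 (equality of mixed partials for smooth f).
Similarly for dx ∧ dz and dy ∧ dz — all coefficients vanish. So d(df) = 0.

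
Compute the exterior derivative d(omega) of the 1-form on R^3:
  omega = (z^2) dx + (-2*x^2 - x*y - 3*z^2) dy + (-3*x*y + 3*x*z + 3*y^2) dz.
d(omega) = (-4*x - y) dx ∧ dy + (-3*y + z) dx ∧ dz + (-3*x + 6*y + 6*z) dy ∧ dz

For a 1-form omega = sum_i f_i dx_i, the exterior derivative is
  d(omega) = sum_{i < j} (∂f_j/∂x_i - ∂f_i/∂x_j) dx_i ∧ dx_j.
  coefficient of dx ∧ dy: ∂f_2/∂x - ∂f_1/∂y = ∂(-2*x^2 - x*y - 3*z^2)/∂x - ∂(z^2)/∂y = -4*x - y
  coefficient of dx ∧ dz: ∂f_3/∂x - ∂f_1/∂z = ∂(-3*x*y + 3*x*z + 3*y^2)/∂x - ∂(z^2)/∂z = -3*y + z
  coefficient of dy ∧ dz: ∂f_3/∂y - ∂f_2/∂z = ∂(-3*x*y + 3*x*z + 3*y^2)/∂y - ∂(-2*x^2 - x*y - 3*z^2)/∂z = -3*x + 6*y + 6*z
Assembling: d(omega) = (-4*x - y) dx ∧ dy + (-3*y + z) dx ∧ dz + (-3*x + 6*y + 6*z) dy ∧ dz.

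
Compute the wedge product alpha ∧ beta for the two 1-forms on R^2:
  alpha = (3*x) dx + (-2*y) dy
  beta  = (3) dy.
alpha ∧ beta = (9*x) dx ∧ dy

Distribute the wedge, using dx_i ∧ dx_j = -dx_j ∧ dx_i and dx_i ∧ dx_i = 0. For each pair (i, j) with i < j, the coefficient of dx_i ∧ dx_j in alpha ∧ beta is (alpha_i * beta_j - alpha_j * beta_i). Collecting: alpha ∧ beta = (9*x) dx ∧ dy.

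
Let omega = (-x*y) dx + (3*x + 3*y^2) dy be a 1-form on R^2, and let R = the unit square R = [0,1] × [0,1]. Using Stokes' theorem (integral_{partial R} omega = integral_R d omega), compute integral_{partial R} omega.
integral_(partial R) omega = 7/2

Stokes: integral_partial_R omega = integral_R d omega with d omega = (∂Q/∂x - ∂P/∂y) dx ∧ dy.
  ∂Q/∂x = 3
  ∂P/∂y = -x
  integrand = ∂Q/∂x - ∂P/∂y = x + 3.
Integrating over R: integral_0^1 integral_0^1 (x + 3) dx dy = 7/2.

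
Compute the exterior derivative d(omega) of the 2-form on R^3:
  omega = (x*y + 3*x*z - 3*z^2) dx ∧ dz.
d(omega) = (-x) dx ∧ dy ∧ dz

For a 2-form omega = sum_{i<j} g_{ij} dx_i ∧ dx_j, the exterior derivative is
  d(omega) = sum_{i<j} d(g_{ij}) ∧ dx_i ∧ dx_j = sum_{i<j, k} (∂g_{ij}/∂x_k) dx_k ∧ dx_i ∧ dx_j.
Expand each term, using dx_k ∧ dx_i ∧ dx_j = sgn(permutation) dx_{(a)} ∧ dx_{(b)} ∧ dx_{(c)} with (a < b < c) sorted:
  d(x*y + 3*x*z - 3*z^2) includes (∂/∂y)(x*y + 3*x*z - 3*z^2) dy = (x) dy, which multiplied by dx ∧ dz gives (-x) dx ∧ dy ∧ dz
Collecting like 3-forms: d(omega) = (-x) dx ∧ dy ∧ dz.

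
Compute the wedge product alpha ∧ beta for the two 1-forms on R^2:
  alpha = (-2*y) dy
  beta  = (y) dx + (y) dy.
alpha ∧ beta = (2*y^2) dx ∧ dy

Distribute the wedge, using dx_i ∧ dx_j = -dx_j ∧ dx_i and dx_i ∧ dx_i = 0. For each pair (i, j) with i < j, the coefficient of dx_i ∧ dx_j in alpha ∧ beta is (alpha_i * beta_j - alpha_j * beta_i). Collecting: alpha ∧ beta = (2*y^2) dx ∧ dy.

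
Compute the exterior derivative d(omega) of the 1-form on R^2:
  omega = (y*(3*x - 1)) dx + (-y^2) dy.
d(omega) = (1 - 3*x) dx ∧ dy

For a 1-form omega = sum_i f_i dx_i, the exterior derivative is
  d(omega) = sum_{i < j} (∂f_j/∂x_i - ∂f_i/∂x_j) dx_i ∧ dx_j.
  coefficient of dx ∧ dy: ∂f_2/∂x - ∂f_1/∂y = ∂(-y^2)/∂x - ∂(y*(3*x - 1))/∂y = 1 - 3*x
Assembling: d(omega) = (1 - 3*x) dx ∧ dy.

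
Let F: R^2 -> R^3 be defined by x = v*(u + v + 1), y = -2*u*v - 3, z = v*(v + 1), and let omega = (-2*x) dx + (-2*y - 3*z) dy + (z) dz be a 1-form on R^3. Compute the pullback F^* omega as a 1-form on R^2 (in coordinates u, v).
F^* omega = (2*v*(-5*u*v + 2*v^2 + 2*v - 6)) du + (-10*u^2*v + 2*u*v - 12*u - 2*v^3 - 3*v^2 - v) dv

Using F^*(f dg) = (f ∘ F) d(g ∘ F), substitute each coordinate x_i by F_i(u, v) in f_i, and replace dx_i by d F_i = (∂F_i/∂u) du + (∂F_i/∂v) dv.
  For the x component: f_1(F) = 2*v*(-u - v - 1); d F_1 = (v) du + (u + 2*v + 1) dv
  For the y component: f_2(F) = 4*u*v - 3*v^2 - 3*v + 6; d F_2 = (-2*v) du + (-2*u) dv
  For the z component: f_3(F) = v*(v + 1); d F_3 = (0) du + (2*v + 1) dv
Combining and collecting du, dv coefficients:
  coeff of du: 2*v*(-5*u*v + 2*v^2 + 2*v - 6)
  coeff of dv: -10*u^2*v + 2*u*v - 12*u - 2*v^3 - 3*v^2 - v
F^* omega = (2*v*(-5*u*v + 2*v^2 + 2*v - 6)) du + (-10*u^2*v + 2*u*v - 12*u - 2*v^3 - 3*v^2 - v) dv.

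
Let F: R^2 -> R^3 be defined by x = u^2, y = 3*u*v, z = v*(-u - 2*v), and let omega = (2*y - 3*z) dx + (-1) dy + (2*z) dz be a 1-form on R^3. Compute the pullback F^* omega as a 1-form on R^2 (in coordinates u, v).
F^* omega = (v*(18*u^2 + 14*u*v + 4*v^2 - 3)) du + (2*u^2*v + 12*u*v^2 - 3*u + 16*v^3) dv

Using F^*(f dg) = (f ∘ F) d(g ∘ F), substitute each coordinate x_i by F_i(u, v) in f_i, and replace dx_i by d F_i = (∂F_i/∂u) du + (∂F_i/∂v) dv.
  For the x component: f_1(F) = 3*v*(3*u + 2*v); d F_1 = (2*u) du + (0) dv
  For the y component: f_2(F) = -1; d F_2 = (3*v) du + (3*u) dv
  For the z component: f_3(F) = 2*v*(-u - 2*v); d F_3 = (-v) du + (-u - 4*v) dv
Combining and collecting du, dv coefficients:
  coeff of du: v*(18*u^2 + 14*u*v + 4*v^2 - 3)
  coeff of dv: 2*u^2*v + 12*u*v^2 - 3*u + 16*v^3
F^* omega = (v*(18*u^2 + 14*u*v + 4*v^2 - 3)) du + (2*u^2*v + 12*u*v^2 - 3*u + 16*v^3) dv.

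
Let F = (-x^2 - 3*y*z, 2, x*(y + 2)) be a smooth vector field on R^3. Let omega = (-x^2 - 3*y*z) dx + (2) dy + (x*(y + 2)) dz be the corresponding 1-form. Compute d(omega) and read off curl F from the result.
d(omega) = (x) dy ∧ dz + (-4*y - 2) dz ∧ dx + (3*z) dx ∧ dy; curl F = (x, -4*y - 2, 3*z)

d omega = sum_{i<j} (∂f_j/∂x_i - ∂f_i/∂x_j) dx_i ∧ dx_j. Under the identification (dy ∧ dz, dz ∧ dx, dx ∧ dy) ↔ (e_x, e_y, e_z), the coefficients are exactly the components of curl F. Compute:
  ∂R/∂y - ∂Q/∂z = (x) - (0) = x
  ∂P/∂z - ∂R/∂x = (-3*y) - (y + 2) = -4*y - 2
  ∂Q/∂x - ∂P/∂y = (0) - (-3*z) = 3*z.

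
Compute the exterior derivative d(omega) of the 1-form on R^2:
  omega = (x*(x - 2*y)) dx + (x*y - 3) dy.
d(omega) = (2*x + y) dx ∧ dy

For a 1-form omega = sum_i f_i dx_i, the exterior derivative is
  d(omega) = sum_{i < j} (∂f_j/∂x_i - ∂f_i/∂x_j) dx_i ∧ dx_j.
  coefficient of dx ∧ dy: ∂f_2/∂x - ∂f_1/∂y = ∂(x*y - 3)/∂x - ∂(x*(x - 2*y))/∂y = 2*x + y
Assembling: d(omega) = (2*x + y) dx ∧ dy.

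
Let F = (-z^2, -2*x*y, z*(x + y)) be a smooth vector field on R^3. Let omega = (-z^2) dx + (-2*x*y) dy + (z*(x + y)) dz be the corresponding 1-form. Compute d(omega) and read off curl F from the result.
d(omega) = (z) dy ∧ dz + (-3*z) dz ∧ dx + (-2*y) dx ∧ dy; curl F = (z, -3*z, -2*y)

d omega = sum_{i<j} (∂f_j/∂x_i - ∂f_i/∂x_j) dx_i ∧ dx_j. Under the identification (dy ∧ dz, dz ∧ dx, dx ∧ dy) ↔ (e_x, e_y, e_z), the coefficients are exactly the components of curl F. Compute:
  ∂R/∂y - ∂Q/∂z = (z) - (0) = z
  ∂P/∂z - ∂R/∂x = (-2*z) - (z) = -3*z
  ∂Q/∂x - ∂P/∂y = (-2*y) - (0) = -2*y.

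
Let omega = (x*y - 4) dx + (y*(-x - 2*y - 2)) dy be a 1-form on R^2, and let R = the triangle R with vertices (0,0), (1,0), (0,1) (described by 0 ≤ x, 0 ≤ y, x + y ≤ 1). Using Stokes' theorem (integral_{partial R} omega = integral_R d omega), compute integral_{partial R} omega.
integral_(partial R) omega = -1/3

Stokes: integral_partial_R omega = integral_R d omega with d omega = (∂Q/∂x - ∂P/∂y) dx ∧ dy.
  ∂Q/∂x = -y
  ∂P/∂y = x
  integrand = ∂Q/∂x - ∂P/∂y = -x - y.
Integrating over R: integral_0^1 integral_0^{1-x} (-x - y) dy dx = -1/3.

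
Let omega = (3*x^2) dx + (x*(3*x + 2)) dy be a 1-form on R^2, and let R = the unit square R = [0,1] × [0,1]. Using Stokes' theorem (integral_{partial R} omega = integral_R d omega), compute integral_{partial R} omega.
integral_(partial R) omega = 5

Stokes: integral_partial_R omega = integral_R d omega with d omega = (∂Q/∂x - ∂P/∂y) dx ∧ dy.
  ∂Q/∂x = 6*x + 2
  ∂P/∂y = 0
  integrand = ∂Q/∂x - ∂P/∂y = 6*x + 2.
Integrating over R: integral_0^1 integral_0^1 (6*x + 2) dx dy = 5.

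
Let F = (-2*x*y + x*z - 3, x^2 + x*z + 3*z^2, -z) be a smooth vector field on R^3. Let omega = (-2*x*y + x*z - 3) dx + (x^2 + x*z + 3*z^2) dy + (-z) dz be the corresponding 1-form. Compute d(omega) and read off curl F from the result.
d(omega) = (-x - 6*z) dy ∧ dz + (x) dz ∧ dx + (4*x + z) dx ∧ dy; curl F = (-x - 6*z, x, 4*x + z)

d omega = sum_{i<j} (∂f_j/∂x_i - ∂f_i/∂x_j) dx_i ∧ dx_j. Under the identification (dy ∧ dz, dz ∧ dx, dx ∧ dy) ↔ (e_x, e_y, e_z), the coefficients are exactly the components of curl F. Compute:
  ∂R/∂y - ∂Q/∂z = (0) - (x + 6*z) = -x - 6*z
  ∂P/∂z - ∂R/∂x = (x) - (0) = x
  ∂Q/∂x - ∂P/∂y = (2*x + z) - (-2*x) = 4*x + z.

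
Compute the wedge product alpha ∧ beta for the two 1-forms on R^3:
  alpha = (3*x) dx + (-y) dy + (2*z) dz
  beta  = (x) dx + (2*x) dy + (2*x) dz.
alpha ∧ beta = (x*(6*x + y)) dx ∧ dy + (2*x*(3*x - z)) dx ∧ dz + (-2*x*(y + 2*z)) dy ∧ dz

Distribute the wedge, using dx_i ∧ dx_j = -dx_j ∧ dx_i and dx_i ∧ dx_i = 0. For each pair (i, j) with i < j, the coefficient of dx_i ∧ dx_j in alpha ∧ beta is (alpha_i * beta_j - alpha_j * beta_i). Collecting: alpha ∧ beta = (x*(6*x + y)) dx ∧ dy + (2*x*(3*x - z)) dx ∧ dz + (-2*x*(y + 2*z)) dy ∧ dz.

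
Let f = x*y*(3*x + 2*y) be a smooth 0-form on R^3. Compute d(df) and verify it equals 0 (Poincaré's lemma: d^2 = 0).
d(df) = 0

Step 1: df = sum_i (∂f/∂x_i) dx_i = (2*y*(3*x + y)) dx + (x*(3*x + 4*y)) dy + (0) dz.
Step 2: Apply d again. Using the 1-form formula, the coefficient of dx ∧ dy in d(df) is ∂^2 f/∂x ∂y - ∂^2 f/∂y ∂x = (6*x + 4*y) - (6*x + 4*y) = 0 (equality of mixed partials for smooth f).
Similarly for dx ∧ dz and dy ∧ dz — all coefficients vanish. So d(df) = 0.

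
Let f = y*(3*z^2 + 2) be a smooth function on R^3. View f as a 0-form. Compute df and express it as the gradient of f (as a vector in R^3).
df = (0) dx + (3*z^2 + 2) dy + (6*y*z) dz; grad f = (0, 3*z^2 + 2, 6*y*z)

For a 0-form f, d f = (∂f/∂x) dx + (∂f/∂y) dy + (∂f/∂z) dz. The components of the vector representation are exactly the entries of grad f in Cartesian coordinates:
  ∂f/∂x = 0
  ∂f/∂y = 3*z^2 + 2
  ∂f/∂z = 6*y*z.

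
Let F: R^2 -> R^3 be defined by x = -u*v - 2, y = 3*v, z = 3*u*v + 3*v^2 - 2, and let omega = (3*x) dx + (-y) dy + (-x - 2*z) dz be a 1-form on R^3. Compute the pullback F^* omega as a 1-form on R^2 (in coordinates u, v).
F^* omega = (6*v*(-2*u*v - 3*v^2 + 4)) du + (-12*u^2*v - 48*u*v^2 + 24*u - 36*v^3 + 27*v) dv

Using F^*(f dg) = (f ∘ F) d(g ∘ F), substitute each coordinate x_i by F_i(u, v) in f_i, and replace dx_i by d F_i = (∂F_i/∂u) du + (∂F_i/∂v) dv.
  For the x component: f_1(F) = -3*u*v - 6; d F_1 = (-v) du + (-u) dv
  For the y component: f_2(F) = -3*v; d F_2 = (0) du + (3) dv
  For the z component: f_3(F) = -5*u*v - 6*v^2 + 6; d F_3 = (3*v) du + (3*u + 6*v) dv
Combining and collecting du, dv coefficients:
  coeff of du: 6*v*(-2*u*v - 3*v^2 + 4)
  coeff of dv: -12*u^2*v - 48*u*v^2 + 24*u - 36*v^3 + 27*v
F^* omega = (6*v*(-2*u*v - 3*v^2 + 4)) du + (-12*u^2*v - 48*u*v^2 + 24*u - 36*v^3 + 27*v) dv.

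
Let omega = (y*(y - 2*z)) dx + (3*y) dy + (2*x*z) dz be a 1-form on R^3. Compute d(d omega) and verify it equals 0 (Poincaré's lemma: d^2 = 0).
d(d omega) = 0

Step 1: d omega = sum_{i<j} (∂f_j/∂x_i - ∂f_i/∂x_j) dx_i ∧ dx_j:
  coeff of dx ∧ dy: -2*y + 2*z
  coeff of dx ∧ dz: 2*y + 2*z
  coeff of dy ∧ dz: 0
Step 2: Apply d again to each 2-form coefficient. The only possible 3-form in R^3 is dx ∧ dy ∧ dz, with coefficient
  ∂(coeff of dy∧dz)/∂x - ∂(coeff of dx∧dz)/∂y + ∂(coeff of dx∧dy)/∂z
  = ∂/∂x (0) - ∂/∂y (2*y + 2*z) + ∂/∂z (-2*y + 2*z).
Each of these terms simplifies to sums of mixed partials that cancel in pairs. The result is 0 (by equality of mixed partials for smooth functions — Schwarz / Clairaut).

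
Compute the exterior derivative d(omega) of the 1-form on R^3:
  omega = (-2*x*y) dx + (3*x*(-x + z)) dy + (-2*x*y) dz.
d(omega) = (-4*x + 3*z) dx ∧ dy + (-2*y) dx ∧ dz + (-5*x) dy ∧ dz

For a 1-form omega = sum_i f_i dx_i, the exterior derivative is
  d(omega) = sum_{i < j} (∂f_j/∂x_i - ∂f_i/∂x_j) dx_i ∧ dx_j.
  coefficient of dx ∧ dy: ∂f_2/∂x - ∂f_1/∂y = ∂(3*x*(-x + z))/∂x - ∂(-2*x*y)/∂y = -4*x + 3*z
  coefficient of dx ∧ dz: ∂f_3/∂x - ∂f_1/∂z = ∂(-2*x*y)/∂x - ∂(-2*x*y)/∂z = -2*y
  coefficient of dy ∧ dz: ∂f_3/∂y - ∂f_2/∂z = ∂(-2*x*y)/∂y - ∂(3*x*(-x + z))/∂z = -5*x
Assembling: d(omega) = (-4*x + 3*z) dx ∧ dy + (-2*y) dx ∧ dz + (-5*x) dy ∧ dz.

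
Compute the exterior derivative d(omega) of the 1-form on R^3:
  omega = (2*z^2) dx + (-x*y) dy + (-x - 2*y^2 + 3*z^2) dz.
d(omega) = (-y) dx ∧ dy + (-4*z - 1) dx ∧ dz + (-4*y) dy ∧ dz

For a 1-form omega = sum_i f_i dx_i, the exterior derivative is
  d(omega) = sum_{i < j} (∂f_j/∂x_i - ∂f_i/∂x_j) dx_i ∧ dx_j.
  coefficient of dx ∧ dy: ∂f_2/∂x - ∂f_1/∂y = ∂(-x*y)/∂x - ∂(2*z^2)/∂y = -y
  coefficient of dx ∧ dz: ∂f_3/∂x - ∂f_1/∂z = ∂(-x - 2*y^2 + 3*z^2)/∂x - ∂(2*z^2)/∂z = -4*z - 1
  coefficient of dy ∧ dz: ∂f_3/∂y - ∂f_2/∂z = ∂(-x - 2*y^2 + 3*z^2)/∂y - ∂(-x*y)/∂z = -4*y
Assembling: d(omega) = (-y) dx ∧ dy + (-4*z - 1) dx ∧ dz + (-4*y) dy ∧ dz.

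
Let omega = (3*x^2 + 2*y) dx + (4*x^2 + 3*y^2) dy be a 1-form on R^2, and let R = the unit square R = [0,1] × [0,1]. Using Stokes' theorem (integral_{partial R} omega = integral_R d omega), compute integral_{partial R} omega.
integral_(partial R) omega = 2

Stokes: integral_partial_R omega = integral_R d omega with d omega = (∂Q/∂x - ∂P/∂y) dx ∧ dy.
  ∂Q/∂x = 8*x
  ∂P/∂y = 2
  integrand = ∂Q/∂x - ∂P/∂y = 8*x - 2.
Integrating over R: integral_0^1 integral_0^1 (8*x - 2) dx dy = 2.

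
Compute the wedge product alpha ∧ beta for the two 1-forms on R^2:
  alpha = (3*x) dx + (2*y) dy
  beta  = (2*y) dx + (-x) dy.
alpha ∧ beta = (-3*x^2 - 4*y^2) dx ∧ dy

Distribute the wedge, using dx_i ∧ dx_j = -dx_j ∧ dx_i and dx_i ∧ dx_i = 0. For each pair (i, j) with i < j, the coefficient of dx_i ∧ dx_j in alpha ∧ beta is (alpha_i * beta_j - alpha_j * beta_i). Collecting: alpha ∧ beta = (-3*x^2 - 4*y^2) dx ∧ dy.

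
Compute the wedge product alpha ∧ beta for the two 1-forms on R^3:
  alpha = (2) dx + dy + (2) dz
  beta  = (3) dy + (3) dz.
alpha ∧ beta = (6) dx ∧ dy + (6) dx ∧ dz + (-3) dy ∧ dz

Distribute the wedge, using dx_i ∧ dx_j = -dx_j ∧ dx_i and dx_i ∧ dx_i = 0. For each pair (i, j) with i < j, the coefficient of dx_i ∧ dx_j in alpha ∧ beta is (alpha_i * beta_j - alpha_j * beta_i). Collecting: alpha ∧ beta = (6) dx ∧ dy + (6) dx ∧ dz + (-3) dy ∧ dz.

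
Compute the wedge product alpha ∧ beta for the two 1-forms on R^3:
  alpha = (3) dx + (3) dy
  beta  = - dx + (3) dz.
alpha ∧ beta = (9) dx ∧ dz + (3) dx ∧ dy + (9) dy ∧ dz

Distribute the wedge, using dx_i ∧ dx_j = -dx_j ∧ dx_i and dx_i ∧ dx_i = 0. For each pair (i, j) with i < j, the coefficient of dx_i ∧ dx_j in alpha ∧ beta is (alpha_i * beta_j - alpha_j * beta_i). Collecting: alpha ∧ beta = (9) dx ∧ dz + (3) dx ∧ dy + (9) dy ∧ dz.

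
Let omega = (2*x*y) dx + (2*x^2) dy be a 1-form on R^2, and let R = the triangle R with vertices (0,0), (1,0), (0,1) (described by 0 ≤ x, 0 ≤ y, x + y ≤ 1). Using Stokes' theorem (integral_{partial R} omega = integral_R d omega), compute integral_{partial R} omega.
integral_(partial R) omega = 1/3

Stokes: integral_partial_R omega = integral_R d omega with d omega = (∂Q/∂x - ∂P/∂y) dx ∧ dy.
  ∂Q/∂x = 4*x
  ∂P/∂y = 2*x
  integrand = ∂Q/∂x - ∂P/∂y = 2*x.
Integrating over R: integral_0^1 integral_0^{1-x} (2*x) dy dx = 1/3.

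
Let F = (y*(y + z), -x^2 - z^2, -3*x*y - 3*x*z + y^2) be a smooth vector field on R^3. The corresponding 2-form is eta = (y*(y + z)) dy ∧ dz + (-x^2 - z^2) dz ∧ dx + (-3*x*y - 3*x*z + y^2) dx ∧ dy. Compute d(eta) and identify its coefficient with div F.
d(eta) = (-3*x) dx ∧ dy ∧ dz; div F = -3*x

For a 2-form in R^3 of the form above, applying d gives a 3-form with coefficient ∂P/∂x + ∂Q/∂y + ∂R/∂z:
  ∂P/∂x = 0
  ∂Q/∂y = 0
  ∂R/∂z = -3*x
Sum = -3*x, which is exactly div F.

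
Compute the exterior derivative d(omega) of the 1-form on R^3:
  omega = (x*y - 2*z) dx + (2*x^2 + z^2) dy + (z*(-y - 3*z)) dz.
d(omega) = (3*x) dx ∧ dy + (2) dx ∧ dz + (-3*z) dy ∧ dz

For a 1-form omega = sum_i f_i dx_i, the exterior derivative is
  d(omega) = sum_{i < j} (∂f_j/∂x_i - ∂f_i/∂x_j) dx_i ∧ dx_j.
  coefficient of dx ∧ dy: ∂f_2/∂x - ∂f_1/∂y = ∂(2*x^2 + z^2)/∂x - ∂(x*y - 2*z)/∂y = 3*x
  coefficient of dx ∧ dz: ∂f_3/∂x - ∂f_1/∂z = ∂(z*(-y - 3*z))/∂x - ∂(x*y - 2*z)/∂z = 2
  coefficient of dy ∧ dz: ∂f_3/∂y - ∂f_2/∂z = ∂(z*(-y - 3*z))/∂y - ∂(2*x^2 + z^2)/∂z = -3*z
Assembling: d(omega) = (3*x) dx ∧ dy + (2) dx ∧ dz + (-3*z) dy ∧ dz.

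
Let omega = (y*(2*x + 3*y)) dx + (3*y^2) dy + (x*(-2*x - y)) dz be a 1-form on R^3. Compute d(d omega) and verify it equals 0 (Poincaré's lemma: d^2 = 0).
d(d omega) = 0

Step 1: d omega = sum_{i<j} (∂f_j/∂x_i - ∂f_i/∂x_j) dx_i ∧ dx_j:
  coeff of dx ∧ dy: -2*x - 6*y
  coeff of dx ∧ dz: -4*x - y
  coeff of dy ∧ dz: -x
Step 2: Apply d again to each 2-form coefficient. The only possible 3-form in R^3 is dx ∧ dy ∧ dz, with coefficient
  ∂(coeff of dy∧dz)/∂x - ∂(coeff of dx∧dz)/∂y + ∂(coeff of dx∧dy)/∂z
  = ∂/∂x (-x) - ∂/∂y (-4*x - y) + ∂/∂z (-2*x - 6*y).
Each of these terms simplifies to sums of mixed partials that cancel in pairs. The result is 0 (by equality of mixed partials for smooth functions — Schwarz / Clairaut).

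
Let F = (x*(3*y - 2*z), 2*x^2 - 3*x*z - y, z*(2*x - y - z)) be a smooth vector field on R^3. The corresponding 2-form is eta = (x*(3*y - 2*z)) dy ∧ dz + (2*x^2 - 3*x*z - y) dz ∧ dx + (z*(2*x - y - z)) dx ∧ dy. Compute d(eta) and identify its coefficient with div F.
d(eta) = (2*x + 2*y - 4*z - 1) dx ∧ dy ∧ dz; div F = 2*x + 2*y - 4*z - 1

For a 2-form in R^3 of the form above, applying d gives a 3-form with coefficient ∂P/∂x + ∂Q/∂y + ∂R/∂z:
  ∂P/∂x = 3*y - 2*z
  ∂Q/∂y = -1
  ∂R/∂z = 2*x - y - 2*z
Sum = 2*x + 2*y - 4*z - 1, which is exactly div F.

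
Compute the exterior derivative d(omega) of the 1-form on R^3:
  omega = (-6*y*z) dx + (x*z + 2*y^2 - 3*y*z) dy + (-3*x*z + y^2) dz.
d(omega) = (7*z) dx ∧ dy + (6*y - 3*z) dx ∧ dz + (-x + 5*y) dy ∧ dz

For a 1-form omega = sum_i f_i dx_i, the exterior derivative is
  d(omega) = sum_{i < j} (∂f_j/∂x_i - ∂f_i/∂x_j) dx_i ∧ dx_j.
  coefficient of dx ∧ dy: ∂f_2/∂x - ∂f_1/∂y = ∂(x*z + 2*y^2 - 3*y*z)/∂x - ∂(-6*y*z)/∂y = 7*z
  coefficient of dx ∧ dz: ∂f_3/∂x - ∂f_1/∂z = ∂(-3*x*z + y^2)/∂x - ∂(-6*y*z)/∂z = 6*y - 3*z
  coefficient of dy ∧ dz: ∂f_3/∂y - ∂f_2/∂z = ∂(-3*x*z + y^2)/∂y - ∂(x*z + 2*y^2 - 3*y*z)/∂z = -x + 5*y
Assembling: d(omega) = (7*z) dx ∧ dy + (6*y - 3*z) dx ∧ dz + (-x + 5*y) dy ∧ dz.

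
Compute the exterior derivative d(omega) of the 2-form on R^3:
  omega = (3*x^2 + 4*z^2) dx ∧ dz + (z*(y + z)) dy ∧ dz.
d(omega) = 0

For a 2-form omega = sum_{i<j} g_{ij} dx_i ∧ dx_j, the exterior derivative is
  d(omega) = sum_{i<j} d(g_{ij}) ∧ dx_i ∧ dx_j = sum_{i<j, k} (∂g_{ij}/∂x_k) dx_k ∧ dx_i ∧ dx_j.
Expand each term, using dx_k ∧ dx_i ∧ dx_j = sgn(permutation) dx_{(a)} ∧ dx_{(b)} ∧ dx_{(c)} with (a < b < c) sorted:

Collecting like 3-forms: d(omega) = 0.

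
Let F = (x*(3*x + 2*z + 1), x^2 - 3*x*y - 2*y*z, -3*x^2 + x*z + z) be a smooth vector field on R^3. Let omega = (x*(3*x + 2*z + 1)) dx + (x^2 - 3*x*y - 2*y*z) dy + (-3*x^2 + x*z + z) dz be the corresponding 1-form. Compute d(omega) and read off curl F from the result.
d(omega) = (2*y) dy ∧ dz + (8*x - z) dz ∧ dx + (2*x - 3*y) dx ∧ dy; curl F = (2*y, 8*x - z, 2*x - 3*y)

d omega = sum_{i<j} (∂f_j/∂x_i - ∂f_i/∂x_j) dx_i ∧ dx_j. Under the identification (dy ∧ dz, dz ∧ dx, dx ∧ dy) ↔ (e_x, e_y, e_z), the coefficients are exactly the components of curl F. Compute:
  ∂R/∂y - ∂Q/∂z = (0) - (-2*y) = 2*y
  ∂P/∂z - ∂R/∂x = (2*x) - (-6*x + z) = 8*x - z
  ∂Q/∂x - ∂P/∂y = (2*x - 3*y) - (0) = 2*x - 3*y.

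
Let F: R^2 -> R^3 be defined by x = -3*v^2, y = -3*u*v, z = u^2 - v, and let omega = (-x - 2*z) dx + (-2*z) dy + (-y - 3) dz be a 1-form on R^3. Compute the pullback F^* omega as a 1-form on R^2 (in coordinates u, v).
F^* omega = (12*u^2*v - 6*u - 6*v^2) du + (6*u^3 + 12*u^2*v - 9*u*v - 18*v^3 - 12*v^2 + 3) dv

Using F^*(f dg) = (f ∘ F) d(g ∘ F), substitute each coordinate x_i by F_i(u, v) in f_i, and replace dx_i by d F_i = (∂F_i/∂u) du + (∂F_i/∂v) dv.
  For the x component: f_1(F) = -2*u^2 + 3*v^2 + 2*v; d F_1 = (0) du + (-6*v) dv
  For the y component: f_2(F) = -2*u^2 + 2*v; d F_2 = (-3*v) du + (-3*u) dv
  For the z component: f_3(F) = 3*u*v - 3; d F_3 = (2*u) du + (-1) dv
Combining and collecting du, dv coefficients:
  coeff of du: 12*u^2*v - 6*u - 6*v^2
  coeff of dv: 6*u^3 + 12*u^2*v - 9*u*v - 18*v^3 - 12*v^2 + 3
F^* omega = (12*u^2*v - 6*u - 6*v^2) du + (6*u^3 + 12*u^2*v - 9*u*v - 18*v^3 - 12*v^2 + 3) dv.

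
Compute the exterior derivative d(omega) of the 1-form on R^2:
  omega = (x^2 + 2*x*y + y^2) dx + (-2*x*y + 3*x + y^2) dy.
d(omega) = (-2*x - 4*y + 3) dx ∧ dy

For a 1-form omega = sum_i f_i dx_i, the exterior derivative is
  d(omega) = sum_{i < j} (∂f_j/∂x_i - ∂f_i/∂x_j) dx_i ∧ dx_j.
  coefficient of dx ∧ dy: ∂f_2/∂x - ∂f_1/∂y = ∂(-2*x*y + 3*x + y^2)/∂x - ∂(x^2 + 2*x*y + y^2)/∂y = -2*x - 4*y + 3
Assembling: d(omega) = (-2*x - 4*y + 3) dx ∧ dy.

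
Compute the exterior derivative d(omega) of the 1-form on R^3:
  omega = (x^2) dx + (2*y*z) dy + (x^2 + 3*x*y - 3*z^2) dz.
d(omega) = (2*x + 3*y) dx ∧ dz + (3*x - 2*y) dy ∧ dz

For a 1-form omega = sum_i f_i dx_i, the exterior derivative is
  d(omega) = sum_{i < j} (∂f_j/∂x_i - ∂f_i/∂x_j) dx_i ∧ dx_j.
  coefficient of dx ∧ dz: ∂f_3/∂x - ∂f_1/∂z = ∂(x^2 + 3*x*y - 3*z^2)/∂x - ∂(x^2)/∂z = 2*x + 3*y
  coefficient of dy ∧ dz: ∂f_3/∂y - ∂f_2/∂z = ∂(x^2 + 3*x*y - 3*z^2)/∂y - ∂(2*y*z)/∂z = 3*x - 2*y
Assembling: d(omega) = (2*x + 3*y) dx ∧ dz + (3*x - 2*y) dy ∧ dz.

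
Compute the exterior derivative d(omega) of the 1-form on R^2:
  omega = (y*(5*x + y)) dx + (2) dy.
d(omega) = (-5*x - 2*y) dx ∧ dy

For a 1-form omega = sum_i f_i dx_i, the exterior derivative is
  d(omega) = sum_{i < j} (∂f_j/∂x_i - ∂f_i/∂x_j) dx_i ∧ dx_j.
  coefficient of dx ∧ dy: ∂f_2/∂x - ∂f_1/∂y = ∂(2)/∂x - ∂(y*(5*x + y))/∂y = -5*x - 2*y
Assembling: d(omega) = (-5*x - 2*y) dx ∧ dy.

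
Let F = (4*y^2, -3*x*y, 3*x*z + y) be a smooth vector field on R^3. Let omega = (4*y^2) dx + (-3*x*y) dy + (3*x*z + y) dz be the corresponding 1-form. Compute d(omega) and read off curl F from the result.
d(omega) = (1) dy ∧ dz + (-3*z) dz ∧ dx + (-11*y) dx ∧ dy; curl F = (1, -3*z, -11*y)

d omega = sum_{i<j} (∂f_j/∂x_i - ∂f_i/∂x_j) dx_i ∧ dx_j. Under the identification (dy ∧ dz, dz ∧ dx, dx ∧ dy) ↔ (e_x, e_y, e_z), the coefficients are exactly the components of curl F. Compute:
  ∂R/∂y - ∂Q/∂z = (1) - (0) = 1
  ∂P/∂z - ∂R/∂x = (0) - (3*z) = -3*z
  ∂Q/∂x - ∂P/∂y = (-3*y) - (8*y) = -11*y.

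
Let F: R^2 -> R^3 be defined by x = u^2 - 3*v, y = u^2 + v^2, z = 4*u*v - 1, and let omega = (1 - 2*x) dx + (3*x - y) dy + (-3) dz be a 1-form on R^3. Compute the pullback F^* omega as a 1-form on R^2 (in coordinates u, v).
F^* omega = (-2*u*v^2 - 6*u*v + 2*u - 12*v) du + (4*u^2*v + 6*u^2 - 12*u - 2*v^3 - 18*v^2 - 18*v - 3) dv

Using F^*(f dg) = (f ∘ F) d(g ∘ F), substitute each coordinate x_i by F_i(u, v) in f_i, and replace dx_i by d F_i = (∂F_i/∂u) du + (∂F_i/∂v) dv.
  For the x component: f_1(F) = -2*u^2 + 6*v + 1; d F_1 = (2*u) du + (-3) dv
  For the y component: f_2(F) = 2*u^2 - v^2 - 9*v; d F_2 = (2*u) du + (2*v) dv
  For the z component: f_3(F) = -3; d F_3 = (4*v) du + (4*u) dv
Combining and collecting du, dv coefficients:
  coeff of du: -2*u*v^2 - 6*u*v + 2*u - 12*v
  coeff of dv: 4*u^2*v + 6*u^2 - 12*u - 2*v^3 - 18*v^2 - 18*v - 3
F^* omega = (-2*u*v^2 - 6*u*v + 2*u - 12*v) du + (4*u^2*v + 6*u^2 - 12*u - 2*v^3 - 18*v^2 - 18*v - 3) dv.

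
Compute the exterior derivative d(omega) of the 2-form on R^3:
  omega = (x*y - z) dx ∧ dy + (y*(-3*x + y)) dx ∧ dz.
d(omega) = (3*x - 2*y - 1) dx ∧ dy ∧ dz

For a 2-form omega = sum_{i<j} g_{ij} dx_i ∧ dx_j, the exterior derivative is
  d(omega) = sum_{i<j} d(g_{ij}) ∧ dx_i ∧ dx_j = sum_{i<j, k} (∂g_{ij}/∂x_k) dx_k ∧ dx_i ∧ dx_j.
Expand each term, using dx_k ∧ dx_i ∧ dx_j = sgn(permutation) dx_{(a)} ∧ dx_{(b)} ∧ dx_{(c)} with (a < b < c) sorted:
  d(x*y - z) includes (∂/∂z)(x*y - z) dz = (-1) dz, which multiplied by dx ∧ dy gives (-1) dx ∧ dy ∧ dz
  d(y*(-3*x + y)) includes (∂/∂y)(y*(-3*x + y)) dy = (-3*x + 2*y) dy, which multiplied by dx ∧ dz gives (3*x - 2*y) dx ∧ dy ∧ dz
Collecting like 3-forms: d(omega) = (3*x - 2*y - 1) dx ∧ dy ∧ dz.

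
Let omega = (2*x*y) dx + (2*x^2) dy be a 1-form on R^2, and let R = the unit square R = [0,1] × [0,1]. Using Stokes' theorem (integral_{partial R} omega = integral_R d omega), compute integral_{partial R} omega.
integral_(partial R) omega = 1

Stokes: integral_partial_R omega = integral_R d omega with d omega = (∂Q/∂x - ∂P/∂y) dx ∧ dy.
  ∂Q/∂x = 4*x
  ∂P/∂y = 2*x
  integrand = ∂Q/∂x - ∂P/∂y = 2*x.
Integrating over R: integral_0^1 integral_0^1 (2*x) dx dy = 1.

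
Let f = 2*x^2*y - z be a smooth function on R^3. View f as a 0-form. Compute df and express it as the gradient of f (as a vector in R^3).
df = (4*x*y) dx + (2*x^2) dy + (-1) dz; grad f = (4*x*y, 2*x^2, -1)

For a 0-form f, d f = (∂f/∂x) dx + (∂f/∂y) dy + (∂f/∂z) dz. The components of the vector representation are exactly the entries of grad f in Cartesian coordinates:
  ∂f/∂x = 4*x*y
  ∂f/∂y = 2*x^2
  ∂f/∂z = -1.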